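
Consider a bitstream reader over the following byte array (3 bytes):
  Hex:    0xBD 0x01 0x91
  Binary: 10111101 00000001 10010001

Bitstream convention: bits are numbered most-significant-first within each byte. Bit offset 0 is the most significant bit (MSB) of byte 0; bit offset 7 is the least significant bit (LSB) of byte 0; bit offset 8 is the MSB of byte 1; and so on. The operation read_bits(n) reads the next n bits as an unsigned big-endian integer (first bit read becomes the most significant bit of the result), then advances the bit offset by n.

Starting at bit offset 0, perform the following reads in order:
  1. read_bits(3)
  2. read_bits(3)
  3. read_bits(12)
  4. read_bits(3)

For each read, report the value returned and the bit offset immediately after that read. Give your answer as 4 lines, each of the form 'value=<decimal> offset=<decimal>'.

Answer: value=5 offset=3
value=7 offset=6
value=1030 offset=18
value=2 offset=21

Derivation:
Read 1: bits[0:3] width=3 -> value=5 (bin 101); offset now 3 = byte 0 bit 3; 21 bits remain
Read 2: bits[3:6] width=3 -> value=7 (bin 111); offset now 6 = byte 0 bit 6; 18 bits remain
Read 3: bits[6:18] width=12 -> value=1030 (bin 010000000110); offset now 18 = byte 2 bit 2; 6 bits remain
Read 4: bits[18:21] width=3 -> value=2 (bin 010); offset now 21 = byte 2 bit 5; 3 bits remain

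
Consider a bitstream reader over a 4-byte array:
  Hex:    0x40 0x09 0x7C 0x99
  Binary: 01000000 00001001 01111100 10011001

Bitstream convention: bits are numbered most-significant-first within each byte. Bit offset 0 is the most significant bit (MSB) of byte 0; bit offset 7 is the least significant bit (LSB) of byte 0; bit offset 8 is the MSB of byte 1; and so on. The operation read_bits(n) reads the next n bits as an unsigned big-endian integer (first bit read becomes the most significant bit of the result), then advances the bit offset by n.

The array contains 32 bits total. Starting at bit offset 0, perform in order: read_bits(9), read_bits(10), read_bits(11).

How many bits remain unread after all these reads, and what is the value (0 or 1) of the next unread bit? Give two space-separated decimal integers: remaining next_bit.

Read 1: bits[0:9] width=9 -> value=128 (bin 010000000); offset now 9 = byte 1 bit 1; 23 bits remain
Read 2: bits[9:19] width=10 -> value=75 (bin 0001001011); offset now 19 = byte 2 bit 3; 13 bits remain
Read 3: bits[19:30] width=11 -> value=1830 (bin 11100100110); offset now 30 = byte 3 bit 6; 2 bits remain

Answer: 2 0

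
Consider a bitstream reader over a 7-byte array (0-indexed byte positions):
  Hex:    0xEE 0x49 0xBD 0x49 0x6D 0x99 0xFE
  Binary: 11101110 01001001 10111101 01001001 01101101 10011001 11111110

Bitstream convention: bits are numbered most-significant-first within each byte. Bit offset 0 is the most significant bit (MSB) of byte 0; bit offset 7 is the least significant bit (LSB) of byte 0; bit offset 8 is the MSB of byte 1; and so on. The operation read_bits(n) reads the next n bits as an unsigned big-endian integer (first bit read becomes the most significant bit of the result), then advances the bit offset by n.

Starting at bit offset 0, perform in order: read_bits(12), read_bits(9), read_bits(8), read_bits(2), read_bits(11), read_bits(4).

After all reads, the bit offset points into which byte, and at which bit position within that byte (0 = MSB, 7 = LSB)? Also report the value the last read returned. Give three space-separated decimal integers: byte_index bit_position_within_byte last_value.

Read 1: bits[0:12] width=12 -> value=3812 (bin 111011100100); offset now 12 = byte 1 bit 4; 44 bits remain
Read 2: bits[12:21] width=9 -> value=311 (bin 100110111); offset now 21 = byte 2 bit 5; 35 bits remain
Read 3: bits[21:29] width=8 -> value=169 (bin 10101001); offset now 29 = byte 3 bit 5; 27 bits remain
Read 4: bits[29:31] width=2 -> value=0 (bin 00); offset now 31 = byte 3 bit 7; 25 bits remain
Read 5: bits[31:42] width=11 -> value=1462 (bin 10110110110); offset now 42 = byte 5 bit 2; 14 bits remain
Read 6: bits[42:46] width=4 -> value=6 (bin 0110); offset now 46 = byte 5 bit 6; 10 bits remain

Answer: 5 6 6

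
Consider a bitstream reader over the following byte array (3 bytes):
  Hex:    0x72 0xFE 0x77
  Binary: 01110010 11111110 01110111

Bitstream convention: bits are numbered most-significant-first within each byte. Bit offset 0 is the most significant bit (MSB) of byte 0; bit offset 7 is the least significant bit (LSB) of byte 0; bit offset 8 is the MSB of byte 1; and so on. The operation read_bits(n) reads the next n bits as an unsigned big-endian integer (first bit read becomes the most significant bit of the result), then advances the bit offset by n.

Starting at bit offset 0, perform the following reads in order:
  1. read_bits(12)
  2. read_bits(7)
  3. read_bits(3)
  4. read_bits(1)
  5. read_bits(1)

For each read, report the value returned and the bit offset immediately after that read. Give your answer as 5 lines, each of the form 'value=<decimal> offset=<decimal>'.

Answer: value=1839 offset=12
value=115 offset=19
value=5 offset=22
value=1 offset=23
value=1 offset=24

Derivation:
Read 1: bits[0:12] width=12 -> value=1839 (bin 011100101111); offset now 12 = byte 1 bit 4; 12 bits remain
Read 2: bits[12:19] width=7 -> value=115 (bin 1110011); offset now 19 = byte 2 bit 3; 5 bits remain
Read 3: bits[19:22] width=3 -> value=5 (bin 101); offset now 22 = byte 2 bit 6; 2 bits remain
Read 4: bits[22:23] width=1 -> value=1 (bin 1); offset now 23 = byte 2 bit 7; 1 bits remain
Read 5: bits[23:24] width=1 -> value=1 (bin 1); offset now 24 = byte 3 bit 0; 0 bits remain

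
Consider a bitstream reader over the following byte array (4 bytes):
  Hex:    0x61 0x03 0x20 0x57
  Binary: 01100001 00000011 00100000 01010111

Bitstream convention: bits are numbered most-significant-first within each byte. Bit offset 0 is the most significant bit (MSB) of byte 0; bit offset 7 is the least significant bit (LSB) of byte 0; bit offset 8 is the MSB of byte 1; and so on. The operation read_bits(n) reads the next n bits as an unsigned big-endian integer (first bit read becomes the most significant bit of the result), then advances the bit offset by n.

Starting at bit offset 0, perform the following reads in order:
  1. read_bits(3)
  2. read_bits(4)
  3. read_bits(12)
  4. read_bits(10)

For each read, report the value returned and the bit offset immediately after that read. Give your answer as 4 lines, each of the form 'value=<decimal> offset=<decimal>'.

Read 1: bits[0:3] width=3 -> value=3 (bin 011); offset now 3 = byte 0 bit 3; 29 bits remain
Read 2: bits[3:7] width=4 -> value=0 (bin 0000); offset now 7 = byte 0 bit 7; 25 bits remain
Read 3: bits[7:19] width=12 -> value=2073 (bin 100000011001); offset now 19 = byte 2 bit 3; 13 bits remain
Read 4: bits[19:29] width=10 -> value=10 (bin 0000001010); offset now 29 = byte 3 bit 5; 3 bits remain

Answer: value=3 offset=3
value=0 offset=7
value=2073 offset=19
value=10 offset=29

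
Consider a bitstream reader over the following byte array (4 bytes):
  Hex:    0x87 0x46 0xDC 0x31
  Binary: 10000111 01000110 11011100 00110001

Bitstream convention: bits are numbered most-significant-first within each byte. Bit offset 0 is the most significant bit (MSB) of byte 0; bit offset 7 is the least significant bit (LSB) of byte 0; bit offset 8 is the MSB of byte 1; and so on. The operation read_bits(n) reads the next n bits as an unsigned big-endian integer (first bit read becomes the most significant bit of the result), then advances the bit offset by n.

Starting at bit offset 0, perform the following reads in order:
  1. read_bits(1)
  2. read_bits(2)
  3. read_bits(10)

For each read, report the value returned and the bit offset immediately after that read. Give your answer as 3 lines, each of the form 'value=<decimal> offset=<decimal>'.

Answer: value=1 offset=1
value=0 offset=3
value=232 offset=13

Derivation:
Read 1: bits[0:1] width=1 -> value=1 (bin 1); offset now 1 = byte 0 bit 1; 31 bits remain
Read 2: bits[1:3] width=2 -> value=0 (bin 00); offset now 3 = byte 0 bit 3; 29 bits remain
Read 3: bits[3:13] width=10 -> value=232 (bin 0011101000); offset now 13 = byte 1 bit 5; 19 bits remain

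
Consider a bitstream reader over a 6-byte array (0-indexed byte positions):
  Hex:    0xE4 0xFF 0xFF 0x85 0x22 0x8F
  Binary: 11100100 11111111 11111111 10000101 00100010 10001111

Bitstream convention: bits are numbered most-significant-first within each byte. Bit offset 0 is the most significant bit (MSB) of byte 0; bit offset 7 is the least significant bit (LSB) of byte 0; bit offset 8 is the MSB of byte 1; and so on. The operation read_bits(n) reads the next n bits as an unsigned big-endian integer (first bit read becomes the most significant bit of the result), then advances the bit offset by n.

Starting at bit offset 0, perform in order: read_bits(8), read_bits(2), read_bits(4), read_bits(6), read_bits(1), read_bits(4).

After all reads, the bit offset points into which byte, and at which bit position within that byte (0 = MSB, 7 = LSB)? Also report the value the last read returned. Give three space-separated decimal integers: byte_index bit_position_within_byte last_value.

Read 1: bits[0:8] width=8 -> value=228 (bin 11100100); offset now 8 = byte 1 bit 0; 40 bits remain
Read 2: bits[8:10] width=2 -> value=3 (bin 11); offset now 10 = byte 1 bit 2; 38 bits remain
Read 3: bits[10:14] width=4 -> value=15 (bin 1111); offset now 14 = byte 1 bit 6; 34 bits remain
Read 4: bits[14:20] width=6 -> value=63 (bin 111111); offset now 20 = byte 2 bit 4; 28 bits remain
Read 5: bits[20:21] width=1 -> value=1 (bin 1); offset now 21 = byte 2 bit 5; 27 bits remain
Read 6: bits[21:25] width=4 -> value=15 (bin 1111); offset now 25 = byte 3 bit 1; 23 bits remain

Answer: 3 1 15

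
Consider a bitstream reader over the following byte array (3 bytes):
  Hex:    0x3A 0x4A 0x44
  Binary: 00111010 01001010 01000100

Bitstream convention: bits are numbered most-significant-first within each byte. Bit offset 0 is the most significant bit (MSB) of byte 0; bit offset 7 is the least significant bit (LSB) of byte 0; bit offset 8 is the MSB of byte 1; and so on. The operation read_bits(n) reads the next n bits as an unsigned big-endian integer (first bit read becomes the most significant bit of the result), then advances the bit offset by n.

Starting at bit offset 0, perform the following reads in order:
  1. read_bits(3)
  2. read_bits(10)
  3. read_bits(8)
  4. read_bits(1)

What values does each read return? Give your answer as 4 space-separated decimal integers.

Read 1: bits[0:3] width=3 -> value=1 (bin 001); offset now 3 = byte 0 bit 3; 21 bits remain
Read 2: bits[3:13] width=10 -> value=841 (bin 1101001001); offset now 13 = byte 1 bit 5; 11 bits remain
Read 3: bits[13:21] width=8 -> value=72 (bin 01001000); offset now 21 = byte 2 bit 5; 3 bits remain
Read 4: bits[21:22] width=1 -> value=1 (bin 1); offset now 22 = byte 2 bit 6; 2 bits remain

Answer: 1 841 72 1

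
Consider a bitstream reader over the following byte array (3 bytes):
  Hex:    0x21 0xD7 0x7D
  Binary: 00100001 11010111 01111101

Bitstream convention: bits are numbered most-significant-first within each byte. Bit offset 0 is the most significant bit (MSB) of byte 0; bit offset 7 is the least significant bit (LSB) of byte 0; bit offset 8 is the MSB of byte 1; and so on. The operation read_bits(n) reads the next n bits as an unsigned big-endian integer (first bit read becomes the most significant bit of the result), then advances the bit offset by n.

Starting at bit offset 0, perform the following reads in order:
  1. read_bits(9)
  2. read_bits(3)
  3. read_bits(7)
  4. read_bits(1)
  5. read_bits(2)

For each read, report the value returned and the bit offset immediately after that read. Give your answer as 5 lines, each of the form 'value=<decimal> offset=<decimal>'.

Read 1: bits[0:9] width=9 -> value=67 (bin 001000011); offset now 9 = byte 1 bit 1; 15 bits remain
Read 2: bits[9:12] width=3 -> value=5 (bin 101); offset now 12 = byte 1 bit 4; 12 bits remain
Read 3: bits[12:19] width=7 -> value=59 (bin 0111011); offset now 19 = byte 2 bit 3; 5 bits remain
Read 4: bits[19:20] width=1 -> value=1 (bin 1); offset now 20 = byte 2 bit 4; 4 bits remain
Read 5: bits[20:22] width=2 -> value=3 (bin 11); offset now 22 = byte 2 bit 6; 2 bits remain

Answer: value=67 offset=9
value=5 offset=12
value=59 offset=19
value=1 offset=20
value=3 offset=22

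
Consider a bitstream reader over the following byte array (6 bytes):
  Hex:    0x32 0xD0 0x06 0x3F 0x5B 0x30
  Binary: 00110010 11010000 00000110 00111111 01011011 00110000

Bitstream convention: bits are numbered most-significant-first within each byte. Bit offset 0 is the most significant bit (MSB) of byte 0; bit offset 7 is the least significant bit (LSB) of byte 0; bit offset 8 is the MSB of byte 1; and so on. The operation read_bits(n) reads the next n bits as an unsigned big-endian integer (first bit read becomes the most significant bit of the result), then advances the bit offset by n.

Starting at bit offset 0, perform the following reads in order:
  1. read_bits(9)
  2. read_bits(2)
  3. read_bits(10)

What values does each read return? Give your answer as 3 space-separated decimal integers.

Answer: 101 2 512

Derivation:
Read 1: bits[0:9] width=9 -> value=101 (bin 001100101); offset now 9 = byte 1 bit 1; 39 bits remain
Read 2: bits[9:11] width=2 -> value=2 (bin 10); offset now 11 = byte 1 bit 3; 37 bits remain
Read 3: bits[11:21] width=10 -> value=512 (bin 1000000000); offset now 21 = byte 2 bit 5; 27 bits remain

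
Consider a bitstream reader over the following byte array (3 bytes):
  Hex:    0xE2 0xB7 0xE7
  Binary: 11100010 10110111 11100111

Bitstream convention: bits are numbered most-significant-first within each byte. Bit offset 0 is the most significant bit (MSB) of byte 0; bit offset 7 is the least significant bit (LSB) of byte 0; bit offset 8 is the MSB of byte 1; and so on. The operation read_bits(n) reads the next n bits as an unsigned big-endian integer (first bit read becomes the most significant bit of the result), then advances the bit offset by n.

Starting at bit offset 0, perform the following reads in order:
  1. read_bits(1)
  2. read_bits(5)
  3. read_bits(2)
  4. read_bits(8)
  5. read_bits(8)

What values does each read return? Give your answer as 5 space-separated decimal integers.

Read 1: bits[0:1] width=1 -> value=1 (bin 1); offset now 1 = byte 0 bit 1; 23 bits remain
Read 2: bits[1:6] width=5 -> value=24 (bin 11000); offset now 6 = byte 0 bit 6; 18 bits remain
Read 3: bits[6:8] width=2 -> value=2 (bin 10); offset now 8 = byte 1 bit 0; 16 bits remain
Read 4: bits[8:16] width=8 -> value=183 (bin 10110111); offset now 16 = byte 2 bit 0; 8 bits remain
Read 5: bits[16:24] width=8 -> value=231 (bin 11100111); offset now 24 = byte 3 bit 0; 0 bits remain

Answer: 1 24 2 183 231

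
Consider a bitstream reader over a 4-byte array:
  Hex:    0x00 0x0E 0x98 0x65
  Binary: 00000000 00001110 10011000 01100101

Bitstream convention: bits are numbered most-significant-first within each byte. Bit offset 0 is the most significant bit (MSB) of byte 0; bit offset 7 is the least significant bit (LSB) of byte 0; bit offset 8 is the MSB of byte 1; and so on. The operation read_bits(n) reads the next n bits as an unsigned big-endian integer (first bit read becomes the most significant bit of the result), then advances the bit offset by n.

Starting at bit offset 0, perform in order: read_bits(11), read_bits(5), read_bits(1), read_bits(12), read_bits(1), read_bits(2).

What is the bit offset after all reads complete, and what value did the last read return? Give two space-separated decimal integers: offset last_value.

Answer: 32 1

Derivation:
Read 1: bits[0:11] width=11 -> value=0 (bin 00000000000); offset now 11 = byte 1 bit 3; 21 bits remain
Read 2: bits[11:16] width=5 -> value=14 (bin 01110); offset now 16 = byte 2 bit 0; 16 bits remain
Read 3: bits[16:17] width=1 -> value=1 (bin 1); offset now 17 = byte 2 bit 1; 15 bits remain
Read 4: bits[17:29] width=12 -> value=780 (bin 001100001100); offset now 29 = byte 3 bit 5; 3 bits remain
Read 5: bits[29:30] width=1 -> value=1 (bin 1); offset now 30 = byte 3 bit 6; 2 bits remain
Read 6: bits[30:32] width=2 -> value=1 (bin 01); offset now 32 = byte 4 bit 0; 0 bits remain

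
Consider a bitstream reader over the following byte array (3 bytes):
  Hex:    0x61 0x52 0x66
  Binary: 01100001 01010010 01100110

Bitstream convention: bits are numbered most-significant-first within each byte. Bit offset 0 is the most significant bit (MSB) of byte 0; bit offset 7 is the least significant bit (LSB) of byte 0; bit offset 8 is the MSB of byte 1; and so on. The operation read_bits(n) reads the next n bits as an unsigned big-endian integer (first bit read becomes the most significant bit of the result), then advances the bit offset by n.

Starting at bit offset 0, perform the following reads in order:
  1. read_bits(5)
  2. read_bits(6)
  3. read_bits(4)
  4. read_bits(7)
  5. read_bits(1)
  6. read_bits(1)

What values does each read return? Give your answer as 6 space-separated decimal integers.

Answer: 12 10 9 25 1 0

Derivation:
Read 1: bits[0:5] width=5 -> value=12 (bin 01100); offset now 5 = byte 0 bit 5; 19 bits remain
Read 2: bits[5:11] width=6 -> value=10 (bin 001010); offset now 11 = byte 1 bit 3; 13 bits remain
Read 3: bits[11:15] width=4 -> value=9 (bin 1001); offset now 15 = byte 1 bit 7; 9 bits remain
Read 4: bits[15:22] width=7 -> value=25 (bin 0011001); offset now 22 = byte 2 bit 6; 2 bits remain
Read 5: bits[22:23] width=1 -> value=1 (bin 1); offset now 23 = byte 2 bit 7; 1 bits remain
Read 6: bits[23:24] width=1 -> value=0 (bin 0); offset now 24 = byte 3 bit 0; 0 bits remain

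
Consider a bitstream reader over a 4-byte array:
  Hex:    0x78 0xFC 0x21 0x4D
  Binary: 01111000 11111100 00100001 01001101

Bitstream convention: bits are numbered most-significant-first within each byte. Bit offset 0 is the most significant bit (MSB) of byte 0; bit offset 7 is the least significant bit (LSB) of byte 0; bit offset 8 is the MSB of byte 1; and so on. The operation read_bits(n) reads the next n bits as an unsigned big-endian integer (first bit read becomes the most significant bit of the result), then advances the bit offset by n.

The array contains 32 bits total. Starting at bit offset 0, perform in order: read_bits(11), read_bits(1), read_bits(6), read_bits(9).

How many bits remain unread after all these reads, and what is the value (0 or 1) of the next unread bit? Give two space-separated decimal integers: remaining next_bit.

Answer: 5 0

Derivation:
Read 1: bits[0:11] width=11 -> value=967 (bin 01111000111); offset now 11 = byte 1 bit 3; 21 bits remain
Read 2: bits[11:12] width=1 -> value=1 (bin 1); offset now 12 = byte 1 bit 4; 20 bits remain
Read 3: bits[12:18] width=6 -> value=48 (bin 110000); offset now 18 = byte 2 bit 2; 14 bits remain
Read 4: bits[18:27] width=9 -> value=266 (bin 100001010); offset now 27 = byte 3 bit 3; 5 bits remain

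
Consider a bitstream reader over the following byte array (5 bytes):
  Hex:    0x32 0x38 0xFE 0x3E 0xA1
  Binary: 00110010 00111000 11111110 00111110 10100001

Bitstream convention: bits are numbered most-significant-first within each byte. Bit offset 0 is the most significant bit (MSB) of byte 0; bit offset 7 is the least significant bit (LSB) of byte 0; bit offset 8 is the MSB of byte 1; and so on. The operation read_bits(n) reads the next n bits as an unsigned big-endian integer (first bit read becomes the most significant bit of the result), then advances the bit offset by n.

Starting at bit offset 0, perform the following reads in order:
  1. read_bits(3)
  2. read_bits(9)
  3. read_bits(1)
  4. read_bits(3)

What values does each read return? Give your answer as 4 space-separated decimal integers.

Read 1: bits[0:3] width=3 -> value=1 (bin 001); offset now 3 = byte 0 bit 3; 37 bits remain
Read 2: bits[3:12] width=9 -> value=291 (bin 100100011); offset now 12 = byte 1 bit 4; 28 bits remain
Read 3: bits[12:13] width=1 -> value=1 (bin 1); offset now 13 = byte 1 bit 5; 27 bits remain
Read 4: bits[13:16] width=3 -> value=0 (bin 000); offset now 16 = byte 2 bit 0; 24 bits remain

Answer: 1 291 1 0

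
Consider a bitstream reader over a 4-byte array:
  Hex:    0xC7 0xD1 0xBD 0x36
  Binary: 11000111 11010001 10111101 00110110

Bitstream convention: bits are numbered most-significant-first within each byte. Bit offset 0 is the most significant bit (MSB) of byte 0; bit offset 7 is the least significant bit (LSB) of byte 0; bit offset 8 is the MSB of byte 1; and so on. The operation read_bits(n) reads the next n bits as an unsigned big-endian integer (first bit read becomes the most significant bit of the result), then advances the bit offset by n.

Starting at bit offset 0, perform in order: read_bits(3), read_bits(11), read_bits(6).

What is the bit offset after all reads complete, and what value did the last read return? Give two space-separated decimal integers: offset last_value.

Answer: 20 27

Derivation:
Read 1: bits[0:3] width=3 -> value=6 (bin 110); offset now 3 = byte 0 bit 3; 29 bits remain
Read 2: bits[3:14] width=11 -> value=500 (bin 00111110100); offset now 14 = byte 1 bit 6; 18 bits remain
Read 3: bits[14:20] width=6 -> value=27 (bin 011011); offset now 20 = byte 2 bit 4; 12 bits remain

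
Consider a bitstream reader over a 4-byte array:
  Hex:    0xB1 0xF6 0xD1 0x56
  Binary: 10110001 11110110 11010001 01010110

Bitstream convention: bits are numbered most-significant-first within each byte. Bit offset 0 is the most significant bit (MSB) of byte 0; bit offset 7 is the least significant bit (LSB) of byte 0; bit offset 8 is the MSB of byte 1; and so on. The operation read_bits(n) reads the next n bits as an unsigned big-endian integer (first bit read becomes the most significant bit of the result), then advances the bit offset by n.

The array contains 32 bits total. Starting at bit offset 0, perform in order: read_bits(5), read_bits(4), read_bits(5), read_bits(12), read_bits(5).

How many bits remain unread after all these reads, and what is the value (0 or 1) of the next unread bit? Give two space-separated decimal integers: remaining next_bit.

Read 1: bits[0:5] width=5 -> value=22 (bin 10110); offset now 5 = byte 0 bit 5; 27 bits remain
Read 2: bits[5:9] width=4 -> value=3 (bin 0011); offset now 9 = byte 1 bit 1; 23 bits remain
Read 3: bits[9:14] width=5 -> value=29 (bin 11101); offset now 14 = byte 1 bit 6; 18 bits remain
Read 4: bits[14:26] width=12 -> value=2885 (bin 101101000101); offset now 26 = byte 3 bit 2; 6 bits remain
Read 5: bits[26:31] width=5 -> value=11 (bin 01011); offset now 31 = byte 3 bit 7; 1 bits remain

Answer: 1 0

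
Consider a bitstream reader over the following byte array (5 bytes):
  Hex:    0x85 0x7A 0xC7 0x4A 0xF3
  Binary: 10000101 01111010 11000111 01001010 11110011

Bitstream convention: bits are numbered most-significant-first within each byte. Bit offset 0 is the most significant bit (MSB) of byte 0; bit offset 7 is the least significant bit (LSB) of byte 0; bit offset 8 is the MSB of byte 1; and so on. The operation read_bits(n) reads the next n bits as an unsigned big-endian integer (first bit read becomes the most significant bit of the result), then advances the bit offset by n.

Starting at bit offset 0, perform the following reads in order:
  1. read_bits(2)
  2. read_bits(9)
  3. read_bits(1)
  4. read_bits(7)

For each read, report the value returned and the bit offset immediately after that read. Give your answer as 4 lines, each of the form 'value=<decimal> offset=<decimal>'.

Answer: value=2 offset=2
value=43 offset=11
value=1 offset=12
value=86 offset=19

Derivation:
Read 1: bits[0:2] width=2 -> value=2 (bin 10); offset now 2 = byte 0 bit 2; 38 bits remain
Read 2: bits[2:11] width=9 -> value=43 (bin 000101011); offset now 11 = byte 1 bit 3; 29 bits remain
Read 3: bits[11:12] width=1 -> value=1 (bin 1); offset now 12 = byte 1 bit 4; 28 bits remain
Read 4: bits[12:19] width=7 -> value=86 (bin 1010110); offset now 19 = byte 2 bit 3; 21 bits remain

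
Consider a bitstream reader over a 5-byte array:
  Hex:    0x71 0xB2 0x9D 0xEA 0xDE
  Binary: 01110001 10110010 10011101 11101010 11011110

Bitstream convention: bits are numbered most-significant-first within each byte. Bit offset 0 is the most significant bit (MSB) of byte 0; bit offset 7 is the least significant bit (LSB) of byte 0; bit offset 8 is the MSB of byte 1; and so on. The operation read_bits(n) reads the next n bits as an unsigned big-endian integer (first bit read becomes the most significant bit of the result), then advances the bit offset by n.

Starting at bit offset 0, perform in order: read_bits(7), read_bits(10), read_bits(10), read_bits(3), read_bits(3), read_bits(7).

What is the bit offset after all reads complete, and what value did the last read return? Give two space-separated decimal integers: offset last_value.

Answer: 40 94

Derivation:
Read 1: bits[0:7] width=7 -> value=56 (bin 0111000); offset now 7 = byte 0 bit 7; 33 bits remain
Read 2: bits[7:17] width=10 -> value=869 (bin 1101100101); offset now 17 = byte 2 bit 1; 23 bits remain
Read 3: bits[17:27] width=10 -> value=239 (bin 0011101111); offset now 27 = byte 3 bit 3; 13 bits remain
Read 4: bits[27:30] width=3 -> value=2 (bin 010); offset now 30 = byte 3 bit 6; 10 bits remain
Read 5: bits[30:33] width=3 -> value=5 (bin 101); offset now 33 = byte 4 bit 1; 7 bits remain
Read 6: bits[33:40] width=7 -> value=94 (bin 1011110); offset now 40 = byte 5 bit 0; 0 bits remain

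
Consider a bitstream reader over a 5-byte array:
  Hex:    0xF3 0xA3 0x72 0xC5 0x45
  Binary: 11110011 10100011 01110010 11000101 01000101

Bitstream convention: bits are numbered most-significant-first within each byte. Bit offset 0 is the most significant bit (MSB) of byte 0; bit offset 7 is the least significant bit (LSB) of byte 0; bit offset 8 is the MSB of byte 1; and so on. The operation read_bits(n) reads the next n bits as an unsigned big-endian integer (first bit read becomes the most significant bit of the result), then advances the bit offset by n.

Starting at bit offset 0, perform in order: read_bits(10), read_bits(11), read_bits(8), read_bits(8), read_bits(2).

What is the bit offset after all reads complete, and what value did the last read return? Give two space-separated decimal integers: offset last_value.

Answer: 39 2

Derivation:
Read 1: bits[0:10] width=10 -> value=974 (bin 1111001110); offset now 10 = byte 1 bit 2; 30 bits remain
Read 2: bits[10:21] width=11 -> value=1134 (bin 10001101110); offset now 21 = byte 2 bit 5; 19 bits remain
Read 3: bits[21:29] width=8 -> value=88 (bin 01011000); offset now 29 = byte 3 bit 5; 11 bits remain
Read 4: bits[29:37] width=8 -> value=168 (bin 10101000); offset now 37 = byte 4 bit 5; 3 bits remain
Read 5: bits[37:39] width=2 -> value=2 (bin 10); offset now 39 = byte 4 bit 7; 1 bits remain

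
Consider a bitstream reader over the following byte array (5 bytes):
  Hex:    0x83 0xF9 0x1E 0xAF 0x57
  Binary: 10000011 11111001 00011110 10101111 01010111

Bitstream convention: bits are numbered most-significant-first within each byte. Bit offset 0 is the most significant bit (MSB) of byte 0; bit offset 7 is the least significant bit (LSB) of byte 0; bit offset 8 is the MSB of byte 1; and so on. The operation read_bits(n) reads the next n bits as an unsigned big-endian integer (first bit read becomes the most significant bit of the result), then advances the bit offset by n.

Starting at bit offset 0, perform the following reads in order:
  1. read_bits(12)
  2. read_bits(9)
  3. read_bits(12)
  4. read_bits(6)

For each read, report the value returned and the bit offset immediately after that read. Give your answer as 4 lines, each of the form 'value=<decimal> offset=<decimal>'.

Answer: value=2111 offset=12
value=291 offset=21
value=3422 offset=33
value=43 offset=39

Derivation:
Read 1: bits[0:12] width=12 -> value=2111 (bin 100000111111); offset now 12 = byte 1 bit 4; 28 bits remain
Read 2: bits[12:21] width=9 -> value=291 (bin 100100011); offset now 21 = byte 2 bit 5; 19 bits remain
Read 3: bits[21:33] width=12 -> value=3422 (bin 110101011110); offset now 33 = byte 4 bit 1; 7 bits remain
Read 4: bits[33:39] width=6 -> value=43 (bin 101011); offset now 39 = byte 4 bit 7; 1 bits remain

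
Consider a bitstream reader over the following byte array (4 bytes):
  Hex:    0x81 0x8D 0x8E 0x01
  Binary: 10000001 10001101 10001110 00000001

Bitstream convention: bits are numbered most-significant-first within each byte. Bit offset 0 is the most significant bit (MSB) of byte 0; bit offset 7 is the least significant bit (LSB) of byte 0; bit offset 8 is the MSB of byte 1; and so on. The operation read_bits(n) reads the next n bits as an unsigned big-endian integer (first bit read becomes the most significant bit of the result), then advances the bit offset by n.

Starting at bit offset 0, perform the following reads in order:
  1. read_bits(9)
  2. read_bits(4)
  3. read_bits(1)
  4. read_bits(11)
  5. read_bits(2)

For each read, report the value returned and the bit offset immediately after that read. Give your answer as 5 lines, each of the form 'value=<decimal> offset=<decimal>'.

Read 1: bits[0:9] width=9 -> value=259 (bin 100000011); offset now 9 = byte 1 bit 1; 23 bits remain
Read 2: bits[9:13] width=4 -> value=1 (bin 0001); offset now 13 = byte 1 bit 5; 19 bits remain
Read 3: bits[13:14] width=1 -> value=1 (bin 1); offset now 14 = byte 1 bit 6; 18 bits remain
Read 4: bits[14:25] width=11 -> value=796 (bin 01100011100); offset now 25 = byte 3 bit 1; 7 bits remain
Read 5: bits[25:27] width=2 -> value=0 (bin 00); offset now 27 = byte 3 bit 3; 5 bits remain

Answer: value=259 offset=9
value=1 offset=13
value=1 offset=14
value=796 offset=25
value=0 offset=27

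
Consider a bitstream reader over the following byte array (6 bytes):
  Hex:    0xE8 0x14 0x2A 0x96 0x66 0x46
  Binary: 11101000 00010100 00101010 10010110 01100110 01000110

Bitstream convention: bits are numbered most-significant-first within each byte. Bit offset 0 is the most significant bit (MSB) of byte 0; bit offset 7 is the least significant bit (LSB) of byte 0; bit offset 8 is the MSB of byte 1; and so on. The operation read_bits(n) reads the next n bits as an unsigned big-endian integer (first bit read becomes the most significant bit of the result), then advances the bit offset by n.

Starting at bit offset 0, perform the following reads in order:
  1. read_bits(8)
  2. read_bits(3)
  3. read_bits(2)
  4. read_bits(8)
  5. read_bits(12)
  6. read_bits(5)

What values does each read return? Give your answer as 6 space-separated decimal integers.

Answer: 232 0 2 133 1324 25

Derivation:
Read 1: bits[0:8] width=8 -> value=232 (bin 11101000); offset now 8 = byte 1 bit 0; 40 bits remain
Read 2: bits[8:11] width=3 -> value=0 (bin 000); offset now 11 = byte 1 bit 3; 37 bits remain
Read 3: bits[11:13] width=2 -> value=2 (bin 10); offset now 13 = byte 1 bit 5; 35 bits remain
Read 4: bits[13:21] width=8 -> value=133 (bin 10000101); offset now 21 = byte 2 bit 5; 27 bits remain
Read 5: bits[21:33] width=12 -> value=1324 (bin 010100101100); offset now 33 = byte 4 bit 1; 15 bits remain
Read 6: bits[33:38] width=5 -> value=25 (bin 11001); offset now 38 = byte 4 bit 6; 10 bits remain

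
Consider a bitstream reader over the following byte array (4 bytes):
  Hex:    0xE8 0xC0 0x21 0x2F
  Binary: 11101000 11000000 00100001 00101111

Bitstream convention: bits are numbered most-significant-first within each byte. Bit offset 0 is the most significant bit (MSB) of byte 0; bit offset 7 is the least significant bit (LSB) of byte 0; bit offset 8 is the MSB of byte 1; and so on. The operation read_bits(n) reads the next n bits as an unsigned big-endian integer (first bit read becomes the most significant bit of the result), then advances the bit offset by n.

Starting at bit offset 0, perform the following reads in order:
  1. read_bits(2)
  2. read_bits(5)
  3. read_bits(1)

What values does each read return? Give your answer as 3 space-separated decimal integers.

Read 1: bits[0:2] width=2 -> value=3 (bin 11); offset now 2 = byte 0 bit 2; 30 bits remain
Read 2: bits[2:7] width=5 -> value=20 (bin 10100); offset now 7 = byte 0 bit 7; 25 bits remain
Read 3: bits[7:8] width=1 -> value=0 (bin 0); offset now 8 = byte 1 bit 0; 24 bits remain

Answer: 3 20 0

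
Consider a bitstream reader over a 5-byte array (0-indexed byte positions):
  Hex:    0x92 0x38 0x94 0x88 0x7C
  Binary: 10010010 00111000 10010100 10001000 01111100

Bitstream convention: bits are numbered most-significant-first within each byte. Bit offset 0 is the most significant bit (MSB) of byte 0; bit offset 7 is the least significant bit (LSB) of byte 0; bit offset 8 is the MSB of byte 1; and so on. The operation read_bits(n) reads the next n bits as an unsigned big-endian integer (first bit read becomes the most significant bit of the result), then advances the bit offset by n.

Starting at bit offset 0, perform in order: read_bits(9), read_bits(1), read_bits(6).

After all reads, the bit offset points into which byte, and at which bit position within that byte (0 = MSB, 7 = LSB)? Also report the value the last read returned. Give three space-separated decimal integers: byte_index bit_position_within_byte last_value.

Read 1: bits[0:9] width=9 -> value=292 (bin 100100100); offset now 9 = byte 1 bit 1; 31 bits remain
Read 2: bits[9:10] width=1 -> value=0 (bin 0); offset now 10 = byte 1 bit 2; 30 bits remain
Read 3: bits[10:16] width=6 -> value=56 (bin 111000); offset now 16 = byte 2 bit 0; 24 bits remain

Answer: 2 0 56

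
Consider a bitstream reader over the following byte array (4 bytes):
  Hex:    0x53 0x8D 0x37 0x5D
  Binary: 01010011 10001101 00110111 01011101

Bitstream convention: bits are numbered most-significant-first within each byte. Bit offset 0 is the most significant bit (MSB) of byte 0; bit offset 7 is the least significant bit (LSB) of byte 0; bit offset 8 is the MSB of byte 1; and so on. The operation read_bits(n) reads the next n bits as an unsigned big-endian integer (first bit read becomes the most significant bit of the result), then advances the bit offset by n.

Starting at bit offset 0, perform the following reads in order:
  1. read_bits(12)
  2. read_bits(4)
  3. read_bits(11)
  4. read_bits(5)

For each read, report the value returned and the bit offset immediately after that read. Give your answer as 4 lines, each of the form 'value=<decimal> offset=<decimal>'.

Read 1: bits[0:12] width=12 -> value=1336 (bin 010100111000); offset now 12 = byte 1 bit 4; 20 bits remain
Read 2: bits[12:16] width=4 -> value=13 (bin 1101); offset now 16 = byte 2 bit 0; 16 bits remain
Read 3: bits[16:27] width=11 -> value=442 (bin 00110111010); offset now 27 = byte 3 bit 3; 5 bits remain
Read 4: bits[27:32] width=5 -> value=29 (bin 11101); offset now 32 = byte 4 bit 0; 0 bits remain

Answer: value=1336 offset=12
value=13 offset=16
value=442 offset=27
value=29 offset=32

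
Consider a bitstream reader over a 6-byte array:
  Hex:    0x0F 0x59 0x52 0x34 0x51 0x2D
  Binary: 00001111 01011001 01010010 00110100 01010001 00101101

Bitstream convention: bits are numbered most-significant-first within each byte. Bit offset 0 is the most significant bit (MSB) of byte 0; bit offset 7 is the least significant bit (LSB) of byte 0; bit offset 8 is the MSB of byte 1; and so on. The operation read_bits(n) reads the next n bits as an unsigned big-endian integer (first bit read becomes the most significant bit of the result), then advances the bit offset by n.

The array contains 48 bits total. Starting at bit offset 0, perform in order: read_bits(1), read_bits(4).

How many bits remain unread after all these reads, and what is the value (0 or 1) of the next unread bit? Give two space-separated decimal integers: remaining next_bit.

Answer: 43 1

Derivation:
Read 1: bits[0:1] width=1 -> value=0 (bin 0); offset now 1 = byte 0 bit 1; 47 bits remain
Read 2: bits[1:5] width=4 -> value=1 (bin 0001); offset now 5 = byte 0 bit 5; 43 bits remain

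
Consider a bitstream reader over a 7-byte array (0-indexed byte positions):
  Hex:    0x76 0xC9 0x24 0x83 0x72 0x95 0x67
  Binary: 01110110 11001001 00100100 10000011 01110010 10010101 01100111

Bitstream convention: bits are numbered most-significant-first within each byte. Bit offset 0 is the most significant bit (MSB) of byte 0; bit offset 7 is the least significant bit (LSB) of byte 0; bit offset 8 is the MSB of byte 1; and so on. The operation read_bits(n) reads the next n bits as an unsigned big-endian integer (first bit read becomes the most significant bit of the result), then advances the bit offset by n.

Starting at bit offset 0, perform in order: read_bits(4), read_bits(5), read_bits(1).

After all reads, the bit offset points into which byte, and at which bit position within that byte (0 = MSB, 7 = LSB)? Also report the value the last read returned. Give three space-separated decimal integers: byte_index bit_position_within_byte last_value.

Answer: 1 2 1

Derivation:
Read 1: bits[0:4] width=4 -> value=7 (bin 0111); offset now 4 = byte 0 bit 4; 52 bits remain
Read 2: bits[4:9] width=5 -> value=13 (bin 01101); offset now 9 = byte 1 bit 1; 47 bits remain
Read 3: bits[9:10] width=1 -> value=1 (bin 1); offset now 10 = byte 1 bit 2; 46 bits remain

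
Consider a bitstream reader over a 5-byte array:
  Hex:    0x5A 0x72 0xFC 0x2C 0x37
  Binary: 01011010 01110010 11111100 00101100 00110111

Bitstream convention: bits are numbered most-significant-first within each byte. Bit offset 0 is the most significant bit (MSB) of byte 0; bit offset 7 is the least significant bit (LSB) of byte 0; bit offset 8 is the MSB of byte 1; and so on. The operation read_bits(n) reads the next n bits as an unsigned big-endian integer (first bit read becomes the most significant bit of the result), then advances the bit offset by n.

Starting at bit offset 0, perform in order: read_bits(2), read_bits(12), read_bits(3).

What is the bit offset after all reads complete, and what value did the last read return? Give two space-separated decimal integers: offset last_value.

Read 1: bits[0:2] width=2 -> value=1 (bin 01); offset now 2 = byte 0 bit 2; 38 bits remain
Read 2: bits[2:14] width=12 -> value=1692 (bin 011010011100); offset now 14 = byte 1 bit 6; 26 bits remain
Read 3: bits[14:17] width=3 -> value=5 (bin 101); offset now 17 = byte 2 bit 1; 23 bits remain

Answer: 17 5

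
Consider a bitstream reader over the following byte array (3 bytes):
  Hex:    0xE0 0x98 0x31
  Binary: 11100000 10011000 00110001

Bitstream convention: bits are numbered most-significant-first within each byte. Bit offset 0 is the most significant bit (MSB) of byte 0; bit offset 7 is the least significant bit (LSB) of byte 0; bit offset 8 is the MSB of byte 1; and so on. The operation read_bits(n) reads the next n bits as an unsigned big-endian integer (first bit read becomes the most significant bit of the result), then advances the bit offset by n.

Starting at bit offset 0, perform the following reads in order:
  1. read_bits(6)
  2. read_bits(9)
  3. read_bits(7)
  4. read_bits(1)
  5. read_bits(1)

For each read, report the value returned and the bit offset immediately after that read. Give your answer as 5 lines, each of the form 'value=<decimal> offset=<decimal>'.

Read 1: bits[0:6] width=6 -> value=56 (bin 111000); offset now 6 = byte 0 bit 6; 18 bits remain
Read 2: bits[6:15] width=9 -> value=76 (bin 001001100); offset now 15 = byte 1 bit 7; 9 bits remain
Read 3: bits[15:22] width=7 -> value=12 (bin 0001100); offset now 22 = byte 2 bit 6; 2 bits remain
Read 4: bits[22:23] width=1 -> value=0 (bin 0); offset now 23 = byte 2 bit 7; 1 bits remain
Read 5: bits[23:24] width=1 -> value=1 (bin 1); offset now 24 = byte 3 bit 0; 0 bits remain

Answer: value=56 offset=6
value=76 offset=15
value=12 offset=22
value=0 offset=23
value=1 offset=24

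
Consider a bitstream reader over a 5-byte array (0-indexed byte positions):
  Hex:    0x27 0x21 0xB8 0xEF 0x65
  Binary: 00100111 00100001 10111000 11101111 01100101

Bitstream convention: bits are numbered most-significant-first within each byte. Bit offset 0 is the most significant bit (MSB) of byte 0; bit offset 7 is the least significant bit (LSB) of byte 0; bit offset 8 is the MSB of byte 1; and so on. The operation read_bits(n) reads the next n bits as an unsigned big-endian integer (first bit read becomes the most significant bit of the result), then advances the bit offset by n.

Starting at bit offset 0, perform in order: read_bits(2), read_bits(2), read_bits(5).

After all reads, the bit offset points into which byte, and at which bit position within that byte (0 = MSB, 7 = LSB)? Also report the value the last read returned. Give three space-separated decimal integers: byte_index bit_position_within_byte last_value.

Answer: 1 1 14

Derivation:
Read 1: bits[0:2] width=2 -> value=0 (bin 00); offset now 2 = byte 0 bit 2; 38 bits remain
Read 2: bits[2:4] width=2 -> value=2 (bin 10); offset now 4 = byte 0 bit 4; 36 bits remain
Read 3: bits[4:9] width=5 -> value=14 (bin 01110); offset now 9 = byte 1 bit 1; 31 bits remain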